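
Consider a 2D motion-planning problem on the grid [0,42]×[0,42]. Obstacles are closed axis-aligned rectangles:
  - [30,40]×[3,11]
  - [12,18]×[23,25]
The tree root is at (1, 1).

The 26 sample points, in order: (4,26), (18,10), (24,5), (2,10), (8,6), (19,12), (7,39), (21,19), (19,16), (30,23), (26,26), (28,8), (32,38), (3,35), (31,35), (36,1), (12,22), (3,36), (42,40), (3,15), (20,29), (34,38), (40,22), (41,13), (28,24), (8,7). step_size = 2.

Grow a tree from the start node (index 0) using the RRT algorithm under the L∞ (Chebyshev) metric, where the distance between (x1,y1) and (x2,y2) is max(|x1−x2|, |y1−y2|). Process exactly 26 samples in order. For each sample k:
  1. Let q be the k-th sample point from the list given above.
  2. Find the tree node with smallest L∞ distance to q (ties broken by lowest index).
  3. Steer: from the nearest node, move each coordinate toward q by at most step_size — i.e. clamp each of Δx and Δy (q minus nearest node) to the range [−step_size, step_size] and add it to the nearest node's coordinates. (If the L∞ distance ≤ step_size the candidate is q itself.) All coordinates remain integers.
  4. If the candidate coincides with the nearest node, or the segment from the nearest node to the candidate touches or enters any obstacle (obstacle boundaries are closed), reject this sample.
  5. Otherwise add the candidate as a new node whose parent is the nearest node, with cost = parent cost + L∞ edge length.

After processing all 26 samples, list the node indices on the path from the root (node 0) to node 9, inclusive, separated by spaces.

1. q=(4,26) nearest=0 d=25 new=(3,3) → add node 1 parent=0 cost=2
2. q=(18,10) nearest=1 d=15 new=(5,5) → add node 2 parent=1 cost=4
3. q=(24,5) nearest=2 d=19 new=(7,5) → add node 3 parent=2 cost=6
4. q=(2,10) nearest=2 d=5 new=(3,7) → add node 4 parent=2 cost=6
5. q=(8,6) nearest=3 d=1 new=(8,6) → add node 5 parent=3 cost=7
6. q=(19,12) nearest=5 d=11 new=(10,8) → add node 6 parent=5 cost=9
7. q=(7,39) nearest=6 d=31 new=(8,10) → add node 7 parent=6 cost=11
8. q=(21,19) nearest=6 d=11 new=(12,10) → add node 8 parent=6 cost=11
9. q=(19,16) nearest=8 d=7 new=(14,12) → add node 9 parent=8 cost=13
10. q=(30,23) nearest=9 d=16 new=(16,14) → add node 10 parent=9 cost=15
11. q=(26,26) nearest=10 d=12 new=(18,16) → add node 11 parent=10 cost=17
12. q=(28,8) nearest=11 d=10 new=(20,14) → add node 12 parent=11 cost=19
13. q=(32,38) nearest=11 d=22 new=(20,18) → add node 13 parent=11 cost=19
14. q=(3,35) nearest=13 d=17 new=(18,20) → add node 14 parent=13 cost=21
15. q=(31,35) nearest=14 d=15 new=(20,22) → add node 15 parent=14 cost=23
16. q=(36,1) nearest=12 d=16 new=(22,12) → add node 16 parent=12 cost=21
17. q=(12,22) nearest=11 d=6 new=(16,18) → add node 17 parent=11 cost=19
18. q=(3,36) nearest=14 d=16 new=(16,22) → add node 18 parent=14 cost=23
19. q=(42,40) nearest=13 d=22 new=(22,20) → add node 19 parent=13 cost=21
20. q=(3,15) nearest=7 d=5 new=(6,12) → add node 20 parent=7 cost=13
21. q=(20,29) nearest=15 d=7 new=(20,24) → add node 21 parent=15 cost=25
22. q=(34,38) nearest=21 d=14 new=(22,26) → add node 22 parent=21 cost=27
23. q=(40,22) nearest=16 d=18 new=(24,14) → add node 23 parent=16 cost=23
24. q=(41,13) nearest=23 d=17 new=(26,13) → add node 24 parent=23 cost=25
25. q=(28,24) nearest=19 d=6 new=(24,22) → add node 25 parent=19 cost=23
26. q=(8,7) nearest=5 d=1 new=(8,7) → add node 26 parent=5 cost=8

Path: 0 1 2 3 5 6 8 9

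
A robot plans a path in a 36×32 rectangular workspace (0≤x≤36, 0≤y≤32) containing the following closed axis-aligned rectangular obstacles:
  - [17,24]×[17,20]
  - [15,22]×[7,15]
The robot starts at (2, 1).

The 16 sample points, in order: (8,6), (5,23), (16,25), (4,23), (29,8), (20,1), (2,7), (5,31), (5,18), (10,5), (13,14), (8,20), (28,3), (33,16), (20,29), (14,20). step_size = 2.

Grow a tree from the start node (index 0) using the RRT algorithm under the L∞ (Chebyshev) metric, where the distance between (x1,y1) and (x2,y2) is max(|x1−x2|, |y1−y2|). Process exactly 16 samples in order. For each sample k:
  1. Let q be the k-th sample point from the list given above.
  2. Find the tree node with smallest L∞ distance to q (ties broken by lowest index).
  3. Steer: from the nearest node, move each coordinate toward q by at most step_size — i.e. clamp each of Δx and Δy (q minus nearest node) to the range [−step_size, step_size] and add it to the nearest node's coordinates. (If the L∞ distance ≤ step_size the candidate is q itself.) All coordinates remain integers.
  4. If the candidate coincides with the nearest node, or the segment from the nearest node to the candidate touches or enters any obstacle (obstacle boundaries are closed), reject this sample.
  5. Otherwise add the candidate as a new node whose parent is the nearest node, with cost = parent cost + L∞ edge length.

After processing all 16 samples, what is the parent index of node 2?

1. q=(8,6) nearest=0 d=6 new=(4,3) → add node 1 parent=0 cost=2
2. q=(5,23) nearest=1 d=20 new=(5,5) → add node 2 parent=1 cost=4
3. q=(16,25) nearest=2 d=20 new=(7,7) → add node 3 parent=2 cost=6
4. q=(4,23) nearest=3 d=16 new=(5,9) → add node 4 parent=3 cost=8
5. q=(29,8) nearest=3 d=22 new=(9,8) → add node 5 parent=3 cost=8
6. q=(20,1) nearest=5 d=11 new=(11,6) → add node 6 parent=5 cost=10
7. q=(2,7) nearest=2 d=3 new=(3,7) → add node 7 parent=2 cost=6
8. q=(5,31) nearest=4 d=22 new=(5,11) → add node 8 parent=4 cost=10
9. q=(5,18) nearest=8 d=7 new=(5,13) → add node 9 parent=8 cost=12
10. q=(10,5) nearest=6 d=1 new=(10,5) → add node 10 parent=6 cost=11
11. q=(13,14) nearest=5 d=6 new=(11,10) → add node 11 parent=5 cost=10
12. q=(8,20) nearest=9 d=7 new=(7,15) → add node 12 parent=9 cost=14
13. q=(28,3) nearest=6 d=17 new=(13,4) → add node 13 parent=6 cost=12
14. q=(33,16) nearest=13 d=20 new=(15,6) → add node 14 parent=13 cost=14
15. q=(20,29) nearest=12 d=14 new=(9,17) → add node 15 parent=12 cost=16
16. q=(14,20) nearest=15 d=5 new=(11,19) → add node 16 parent=15 cost=18

Parent of node 2: 1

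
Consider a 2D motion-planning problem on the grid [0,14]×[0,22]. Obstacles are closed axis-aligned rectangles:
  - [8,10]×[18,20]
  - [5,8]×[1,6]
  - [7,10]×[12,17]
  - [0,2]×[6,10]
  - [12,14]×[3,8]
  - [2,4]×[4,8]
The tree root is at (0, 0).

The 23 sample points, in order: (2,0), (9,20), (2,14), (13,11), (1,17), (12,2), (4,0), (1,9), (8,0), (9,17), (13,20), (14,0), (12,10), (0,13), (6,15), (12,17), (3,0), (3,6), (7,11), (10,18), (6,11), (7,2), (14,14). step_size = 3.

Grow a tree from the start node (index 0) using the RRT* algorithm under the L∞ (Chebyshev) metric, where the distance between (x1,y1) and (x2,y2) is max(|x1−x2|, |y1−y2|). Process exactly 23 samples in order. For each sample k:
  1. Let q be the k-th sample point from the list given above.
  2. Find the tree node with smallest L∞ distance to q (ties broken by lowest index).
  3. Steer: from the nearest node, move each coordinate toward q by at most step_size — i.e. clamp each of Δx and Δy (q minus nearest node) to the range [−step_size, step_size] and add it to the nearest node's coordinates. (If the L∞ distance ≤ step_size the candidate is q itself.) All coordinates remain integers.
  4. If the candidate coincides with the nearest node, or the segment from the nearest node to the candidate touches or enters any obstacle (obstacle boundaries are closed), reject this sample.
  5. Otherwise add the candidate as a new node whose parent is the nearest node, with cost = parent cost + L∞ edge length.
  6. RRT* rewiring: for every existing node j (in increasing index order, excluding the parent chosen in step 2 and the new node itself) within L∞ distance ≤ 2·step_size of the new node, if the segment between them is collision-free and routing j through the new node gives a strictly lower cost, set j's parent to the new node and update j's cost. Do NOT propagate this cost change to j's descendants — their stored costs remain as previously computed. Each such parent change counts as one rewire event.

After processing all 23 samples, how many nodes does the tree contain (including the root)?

Node count: 7

1. q=(2,0) nearest=0 d=2 new=(2,0) → add node 1 parent=0 cost=2
2. q=(9,20) nearest=0 d=20 new=(3,3) → add node 2 parent=0 cost=3
3. q=(2,14) nearest=2 d=11 new=(2,6) → blocked by [0,2]×[6,10], reject
4. q=(13,11) nearest=2 d=10 new=(6,6) → blocked by [5,8]×[1,6], reject
5. q=(1,17) nearest=2 d=14 new=(1,6) → blocked by [0,2]×[6,10], reject
6. q=(12,2) nearest=2 d=9 new=(6,2) → blocked by [5,8]×[1,6], reject
7. q=(4,0) nearest=1 d=2 new=(4,0) → add node 3 parent=1 cost=4
8. q=(1,9) nearest=2 d=6 new=(1,6) → blocked by [0,2]×[6,10], reject
9. q=(8,0) nearest=3 d=4 new=(7,0) → add node 4 parent=3 cost=7
10. q=(9,17) nearest=2 d=14 new=(6,6) → blocked by [5,8]×[1,6], reject
11. q=(13,20) nearest=2 d=17 new=(6,6) → blocked by [5,8]×[1,6], reject
12. q=(14,0) nearest=4 d=7 new=(10,0) → add node 5 parent=4 cost=10
13. q=(12,10) nearest=2 d=9 new=(6,6) → blocked by [5,8]×[1,6], reject
14. q=(0,13) nearest=2 d=10 new=(0,6) → blocked by [0,2]×[6,10], reject
15. q=(6,15) nearest=2 d=12 new=(6,6) → blocked by [5,8]×[1,6], reject
16. q=(12,17) nearest=2 d=14 new=(6,6) → blocked by [5,8]×[1,6], reject
17. q=(3,0) nearest=1 d=1 new=(3,0) → add node 6 parent=1 cost=3
18. q=(3,6) nearest=2 d=3 new=(3,6) → blocked by [2,4]×[4,8], reject
19. q=(7,11) nearest=2 d=8 new=(6,6) → blocked by [5,8]×[1,6], reject
20. q=(10,18) nearest=2 d=15 new=(6,6) → blocked by [5,8]×[1,6], reject
21. q=(6,11) nearest=2 d=8 new=(6,6) → blocked by [5,8]×[1,6], reject
22. q=(7,2) nearest=4 d=2 new=(7,2) → blocked by [5,8]×[1,6], reject
23. q=(14,14) nearest=2 d=11 new=(6,6) → blocked by [5,8]×[1,6], reject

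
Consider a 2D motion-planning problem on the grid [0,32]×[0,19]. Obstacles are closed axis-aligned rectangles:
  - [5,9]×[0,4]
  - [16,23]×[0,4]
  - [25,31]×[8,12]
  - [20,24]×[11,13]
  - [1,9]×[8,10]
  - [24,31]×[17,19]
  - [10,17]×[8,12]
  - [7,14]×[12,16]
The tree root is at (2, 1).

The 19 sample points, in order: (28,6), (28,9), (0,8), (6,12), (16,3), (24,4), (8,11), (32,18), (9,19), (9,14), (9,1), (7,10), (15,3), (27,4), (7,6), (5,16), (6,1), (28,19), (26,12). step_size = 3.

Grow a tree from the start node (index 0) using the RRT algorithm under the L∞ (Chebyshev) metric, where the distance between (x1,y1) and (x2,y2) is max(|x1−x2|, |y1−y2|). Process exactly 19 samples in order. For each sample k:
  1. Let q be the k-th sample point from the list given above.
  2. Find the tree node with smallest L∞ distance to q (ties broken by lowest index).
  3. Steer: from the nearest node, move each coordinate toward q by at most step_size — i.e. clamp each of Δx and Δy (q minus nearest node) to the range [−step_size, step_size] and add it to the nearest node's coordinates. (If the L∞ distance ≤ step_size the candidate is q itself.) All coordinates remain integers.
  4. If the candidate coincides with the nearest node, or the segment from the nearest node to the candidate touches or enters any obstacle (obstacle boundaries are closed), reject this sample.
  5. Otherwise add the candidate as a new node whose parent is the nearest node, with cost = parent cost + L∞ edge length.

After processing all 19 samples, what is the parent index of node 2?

1. q=(28,6) nearest=0 d=26 new=(5,4) → blocked by [5,9]×[0,4], reject
2. q=(28,9) nearest=0 d=26 new=(5,4) → blocked by [5,9]×[0,4], reject
3. q=(0,8) nearest=0 d=7 new=(0,4) → add node 1 parent=0 cost=3
4. q=(6,12) nearest=1 d=8 new=(3,7) → add node 2 parent=1 cost=6
5. q=(16,3) nearest=2 d=13 new=(6,4) → blocked by [5,9]×[0,4], reject
6. q=(24,4) nearest=2 d=21 new=(6,4) → blocked by [5,9]×[0,4], reject
7. q=(8,11) nearest=2 d=5 new=(6,10) → blocked by [1,9]×[8,10], reject
8. q=(32,18) nearest=2 d=29 new=(6,10) → blocked by [1,9]×[8,10], reject
9. q=(9,19) nearest=2 d=12 new=(6,10) → blocked by [1,9]×[8,10], reject
10. q=(9,14) nearest=2 d=7 new=(6,10) → blocked by [1,9]×[8,10], reject
11. q=(9,1) nearest=2 d=6 new=(6,4) → blocked by [5,9]×[0,4], reject
12. q=(7,10) nearest=2 d=4 new=(6,10) → blocked by [1,9]×[8,10], reject
13. q=(15,3) nearest=2 d=12 new=(6,4) → blocked by [5,9]×[0,4], reject
14. q=(27,4) nearest=2 d=24 new=(6,4) → blocked by [5,9]×[0,4], reject
15. q=(7,6) nearest=2 d=4 new=(6,6) → add node 3 parent=2 cost=9
16. q=(5,16) nearest=2 d=9 new=(5,10) → blocked by [1,9]×[8,10], reject
17. q=(6,1) nearest=0 d=4 new=(5,1) → blocked by [5,9]×[0,4], reject
18. q=(28,19) nearest=3 d=22 new=(9,9) → blocked by [1,9]×[8,10], reject
19. q=(26,12) nearest=3 d=20 new=(9,9) → blocked by [1,9]×[8,10], reject

Parent of node 2: 1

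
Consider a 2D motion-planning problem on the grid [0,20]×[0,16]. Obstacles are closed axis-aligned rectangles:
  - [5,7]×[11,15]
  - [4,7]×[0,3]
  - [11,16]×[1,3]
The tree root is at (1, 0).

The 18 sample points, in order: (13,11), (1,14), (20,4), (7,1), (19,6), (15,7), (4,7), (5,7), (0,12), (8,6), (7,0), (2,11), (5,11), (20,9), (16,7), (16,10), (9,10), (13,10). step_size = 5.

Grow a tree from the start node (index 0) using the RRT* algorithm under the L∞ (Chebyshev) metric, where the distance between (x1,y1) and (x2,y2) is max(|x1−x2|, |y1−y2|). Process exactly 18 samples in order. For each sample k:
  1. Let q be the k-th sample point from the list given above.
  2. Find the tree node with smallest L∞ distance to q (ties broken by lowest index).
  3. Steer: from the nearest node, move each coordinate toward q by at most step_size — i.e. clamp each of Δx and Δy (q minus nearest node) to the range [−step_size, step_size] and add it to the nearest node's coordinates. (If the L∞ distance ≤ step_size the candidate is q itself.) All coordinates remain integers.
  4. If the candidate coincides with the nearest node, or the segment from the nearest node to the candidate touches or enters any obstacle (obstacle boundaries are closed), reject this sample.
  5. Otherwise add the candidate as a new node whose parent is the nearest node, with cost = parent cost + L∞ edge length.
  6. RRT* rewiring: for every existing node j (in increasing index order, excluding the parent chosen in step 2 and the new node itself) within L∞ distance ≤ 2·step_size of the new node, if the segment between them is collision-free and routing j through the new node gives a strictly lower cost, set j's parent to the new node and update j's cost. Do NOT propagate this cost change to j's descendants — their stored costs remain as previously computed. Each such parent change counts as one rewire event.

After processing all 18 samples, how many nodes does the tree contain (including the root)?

Node count: 12

1. q=(13,11) nearest=0 d=12 new=(6,5) → blocked by [4,7]×[0,3], reject
2. q=(1,14) nearest=0 d=14 new=(1,5) → add node 1 parent=0 cost=5
3. q=(20,4) nearest=0 d=19 new=(6,4) → blocked by [4,7]×[0,3], reject
4. q=(7,1) nearest=0 d=6 new=(6,1) → blocked by [4,7]×[0,3], reject
5. q=(19,6) nearest=0 d=18 new=(6,5) → blocked by [4,7]×[0,3], reject
6. q=(15,7) nearest=0 d=14 new=(6,5) → blocked by [4,7]×[0,3], reject
7. q=(4,7) nearest=1 d=3 new=(4,7) → add node 2 parent=1 cost=8
8. q=(5,7) nearest=2 d=1 new=(5,7) → add node 3 parent=2 cost=9
9. q=(0,12) nearest=2 d=5 new=(0,12) → add node 4 parent=2 cost=13
10. q=(8,6) nearest=3 d=3 new=(8,6) → add node 5 parent=3 cost=12
11. q=(7,0) nearest=0 d=6 new=(6,0) → blocked by [4,7]×[0,3], reject
12. q=(2,11) nearest=4 d=2 new=(2,11) → add node 6 parent=4 cost=15
13. q=(5,11) nearest=6 d=3 new=(5,11) → blocked by [5,7]×[11,15], reject
14. q=(20,9) nearest=5 d=12 new=(13,9) → add node 7 parent=5 cost=17
15. q=(16,7) nearest=7 d=3 new=(16,7) → add node 8 parent=7 cost=20
16. q=(16,10) nearest=7 d=3 new=(16,10) → add node 9 parent=7 cost=20
17. q=(9,10) nearest=3 d=4 new=(9,10) → add node 10 parent=3 cost=13
18. q=(13,10) nearest=7 d=1 new=(13,10) → add node 11 parent=7 cost=18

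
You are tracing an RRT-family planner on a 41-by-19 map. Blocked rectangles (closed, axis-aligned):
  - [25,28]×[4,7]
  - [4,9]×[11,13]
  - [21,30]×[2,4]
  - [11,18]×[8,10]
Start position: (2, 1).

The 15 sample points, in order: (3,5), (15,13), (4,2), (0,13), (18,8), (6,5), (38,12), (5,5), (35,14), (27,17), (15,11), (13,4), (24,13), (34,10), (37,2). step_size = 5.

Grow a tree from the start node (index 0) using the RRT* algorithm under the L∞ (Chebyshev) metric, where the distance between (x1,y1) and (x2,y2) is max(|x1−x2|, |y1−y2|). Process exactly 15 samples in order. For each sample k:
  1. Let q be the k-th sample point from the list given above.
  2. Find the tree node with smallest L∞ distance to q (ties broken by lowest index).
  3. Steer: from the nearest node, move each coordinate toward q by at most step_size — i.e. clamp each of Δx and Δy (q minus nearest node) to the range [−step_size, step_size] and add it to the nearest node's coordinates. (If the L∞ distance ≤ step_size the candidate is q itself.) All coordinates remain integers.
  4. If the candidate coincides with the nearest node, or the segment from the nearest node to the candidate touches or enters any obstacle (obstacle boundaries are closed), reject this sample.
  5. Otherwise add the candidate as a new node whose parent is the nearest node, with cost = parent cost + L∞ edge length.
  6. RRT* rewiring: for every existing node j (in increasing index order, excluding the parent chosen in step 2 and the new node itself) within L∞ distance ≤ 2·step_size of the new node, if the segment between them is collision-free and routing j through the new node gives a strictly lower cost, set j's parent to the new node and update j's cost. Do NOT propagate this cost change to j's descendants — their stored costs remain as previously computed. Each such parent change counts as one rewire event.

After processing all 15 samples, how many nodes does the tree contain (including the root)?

Node count: 15

1. q=(3,5) nearest=0 d=4 new=(3,5) → add node 1 parent=0 cost=4
2. q=(15,13) nearest=1 d=12 new=(8,10) → add node 2 parent=1 cost=9
3. q=(4,2) nearest=0 d=2 new=(4,2) → add node 3 parent=0 cost=2
4. q=(0,13) nearest=1 d=8 new=(0,10) → add node 4 parent=1 cost=9
5. q=(18,8) nearest=2 d=10 new=(13,8) → blocked by [11,18]×[8,10], reject
6. q=(6,5) nearest=1 d=3 new=(6,5) → add node 5 parent=1 cost=7
7. q=(38,12) nearest=2 d=30 new=(13,12) → add node 6 parent=2 cost=14
8. q=(5,5) nearest=5 d=1 new=(5,5) → add node 7 parent=5 cost=8
9. q=(35,14) nearest=6 d=22 new=(18,14) → add node 8 parent=6 cost=19
10. q=(27,17) nearest=8 d=9 new=(23,17) → add node 9 parent=8 cost=24
11. q=(15,11) nearest=6 d=2 new=(15,11) → add node 10 parent=6 cost=16
12. q=(13,4) nearest=2 d=6 new=(13,5) → add node 11 parent=2 cost=14
13. q=(24,13) nearest=9 d=4 new=(24,13) → add node 12 parent=9 cost=28
14. q=(34,10) nearest=12 d=10 new=(29,10) → add node 13 parent=12 cost=33
15. q=(37,2) nearest=13 d=8 new=(34,5) → add node 14 parent=13 cost=38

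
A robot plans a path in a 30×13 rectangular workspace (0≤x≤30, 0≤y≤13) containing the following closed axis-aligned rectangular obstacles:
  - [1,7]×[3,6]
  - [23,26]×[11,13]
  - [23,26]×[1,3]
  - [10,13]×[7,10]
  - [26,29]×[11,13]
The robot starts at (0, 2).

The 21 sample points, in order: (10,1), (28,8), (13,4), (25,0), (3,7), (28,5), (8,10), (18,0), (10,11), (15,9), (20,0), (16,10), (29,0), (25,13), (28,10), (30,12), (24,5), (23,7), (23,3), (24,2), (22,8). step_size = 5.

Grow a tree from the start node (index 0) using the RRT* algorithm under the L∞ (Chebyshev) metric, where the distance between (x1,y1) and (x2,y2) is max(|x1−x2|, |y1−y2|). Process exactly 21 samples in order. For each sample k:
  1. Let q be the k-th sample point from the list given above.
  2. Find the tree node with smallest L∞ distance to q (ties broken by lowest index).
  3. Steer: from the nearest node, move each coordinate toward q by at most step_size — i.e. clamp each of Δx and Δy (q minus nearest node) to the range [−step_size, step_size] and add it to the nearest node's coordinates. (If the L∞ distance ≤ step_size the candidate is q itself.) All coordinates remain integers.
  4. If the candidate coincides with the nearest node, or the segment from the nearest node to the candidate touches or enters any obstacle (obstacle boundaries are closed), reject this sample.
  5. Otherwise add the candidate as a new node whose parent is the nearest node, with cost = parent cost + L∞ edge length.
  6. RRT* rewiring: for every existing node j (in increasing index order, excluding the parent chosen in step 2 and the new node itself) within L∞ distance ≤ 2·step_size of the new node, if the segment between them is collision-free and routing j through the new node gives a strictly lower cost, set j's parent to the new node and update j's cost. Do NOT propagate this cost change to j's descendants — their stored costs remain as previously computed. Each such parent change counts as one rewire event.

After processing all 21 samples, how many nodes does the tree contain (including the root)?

1. q=(10,1) nearest=0 d=10 new=(5,1) → add node 1 parent=0 cost=5
2. q=(28,8) nearest=1 d=23 new=(10,6) → blocked by [1,7]×[3,6], reject
3. q=(13,4) nearest=1 d=8 new=(10,4) → add node 2 parent=1 cost=10
4. q=(25,0) nearest=2 d=15 new=(15,0) → add node 3 parent=2 cost=15
5. q=(3,7) nearest=0 d=5 new=(3,7) → blocked by [1,7]×[3,6], reject
6. q=(28,5) nearest=3 d=13 new=(20,5) → add node 4 parent=3 cost=20
7. q=(8,10) nearest=2 d=6 new=(8,9) → add node 5 parent=2 cost=15
8. q=(18,0) nearest=3 d=3 new=(18,0) → add node 6 parent=3 cost=18
9. q=(10,11) nearest=5 d=2 new=(10,11) → add node 7 parent=5 cost=17
10. q=(15,9) nearest=2 d=5 new=(15,9) → blocked by [10,13]×[7,10], reject
11. q=(20,0) nearest=6 d=2 new=(20,0) → add node 8 parent=6 cost=20
12. q=(16,10) nearest=4 d=5 new=(16,10) → add node 9 parent=4 cost=25
13. q=(29,0) nearest=4 d=9 new=(25,0) → blocked by [23,26]×[1,3], reject
14. q=(25,13) nearest=4 d=8 new=(25,10) → add node 10 parent=4 cost=25
15. q=(28,10) nearest=10 d=3 new=(28,10) → add node 11 parent=10 cost=28
16. q=(30,12) nearest=11 d=2 new=(30,12) → blocked by [26,29]×[11,13], reject
17. q=(24,5) nearest=4 d=4 new=(24,5) → add node 12 parent=4 cost=24
18. q=(23,7) nearest=12 d=2 new=(23,7) → add node 13 parent=12 cost=26
19. q=(23,3) nearest=12 d=2 new=(23,3) → blocked by [23,26]×[1,3], reject
20. q=(24,2) nearest=12 d=3 new=(24,2) → blocked by [23,26]×[1,3], reject
21. q=(22,8) nearest=13 d=1 new=(22,8) → add node 14 parent=13 cost=27

Node count: 15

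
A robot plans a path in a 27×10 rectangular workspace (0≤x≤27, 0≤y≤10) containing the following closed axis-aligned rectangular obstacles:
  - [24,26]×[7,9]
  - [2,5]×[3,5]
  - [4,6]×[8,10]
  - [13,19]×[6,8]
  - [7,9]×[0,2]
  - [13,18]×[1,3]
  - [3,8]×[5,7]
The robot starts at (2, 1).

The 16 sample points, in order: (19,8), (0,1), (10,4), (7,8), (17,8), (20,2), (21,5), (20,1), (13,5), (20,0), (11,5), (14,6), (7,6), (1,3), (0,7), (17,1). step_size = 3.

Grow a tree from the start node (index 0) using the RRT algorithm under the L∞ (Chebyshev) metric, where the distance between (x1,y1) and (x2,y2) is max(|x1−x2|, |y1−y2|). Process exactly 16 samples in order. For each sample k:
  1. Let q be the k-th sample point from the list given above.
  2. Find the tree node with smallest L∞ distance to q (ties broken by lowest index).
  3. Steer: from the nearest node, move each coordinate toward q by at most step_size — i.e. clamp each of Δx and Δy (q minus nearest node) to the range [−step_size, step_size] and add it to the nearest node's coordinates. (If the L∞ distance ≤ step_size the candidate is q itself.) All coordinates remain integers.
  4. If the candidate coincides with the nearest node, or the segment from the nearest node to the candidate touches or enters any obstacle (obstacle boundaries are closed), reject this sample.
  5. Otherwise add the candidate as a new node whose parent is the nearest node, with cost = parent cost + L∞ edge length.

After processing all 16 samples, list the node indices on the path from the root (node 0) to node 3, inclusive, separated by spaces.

Path: 0 3

1. q=(19,8) nearest=0 d=17 new=(5,4) → blocked by [2,5]×[3,5], reject
2. q=(0,1) nearest=0 d=2 new=(0,1) → add node 1 parent=0 cost=2
3. q=(10,4) nearest=0 d=8 new=(5,4) → blocked by [2,5]×[3,5], reject
4. q=(7,8) nearest=0 d=7 new=(5,4) → blocked by [2,5]×[3,5], reject
5. q=(17,8) nearest=0 d=15 new=(5,4) → blocked by [2,5]×[3,5], reject
6. q=(20,2) nearest=0 d=18 new=(5,2) → add node 2 parent=0 cost=3
7. q=(21,5) nearest=2 d=16 new=(8,5) → blocked by [3,8]×[5,7], reject
8. q=(20,1) nearest=2 d=15 new=(8,1) → blocked by [7,9]×[0,2], reject
9. q=(13,5) nearest=2 d=8 new=(8,5) → blocked by [3,8]×[5,7], reject
10. q=(20,0) nearest=2 d=15 new=(8,0) → blocked by [7,9]×[0,2], reject
11. q=(11,5) nearest=2 d=6 new=(8,5) → blocked by [3,8]×[5,7], reject
12. q=(14,6) nearest=2 d=9 new=(8,5) → blocked by [3,8]×[5,7], reject
13. q=(7,6) nearest=2 d=4 new=(7,5) → blocked by [3,8]×[5,7], reject
14. q=(1,3) nearest=0 d=2 new=(1,3) → add node 3 parent=0 cost=2
15. q=(0,7) nearest=3 d=4 new=(0,6) → add node 4 parent=3 cost=5
16. q=(17,1) nearest=2 d=12 new=(8,1) → blocked by [7,9]×[0,2], reject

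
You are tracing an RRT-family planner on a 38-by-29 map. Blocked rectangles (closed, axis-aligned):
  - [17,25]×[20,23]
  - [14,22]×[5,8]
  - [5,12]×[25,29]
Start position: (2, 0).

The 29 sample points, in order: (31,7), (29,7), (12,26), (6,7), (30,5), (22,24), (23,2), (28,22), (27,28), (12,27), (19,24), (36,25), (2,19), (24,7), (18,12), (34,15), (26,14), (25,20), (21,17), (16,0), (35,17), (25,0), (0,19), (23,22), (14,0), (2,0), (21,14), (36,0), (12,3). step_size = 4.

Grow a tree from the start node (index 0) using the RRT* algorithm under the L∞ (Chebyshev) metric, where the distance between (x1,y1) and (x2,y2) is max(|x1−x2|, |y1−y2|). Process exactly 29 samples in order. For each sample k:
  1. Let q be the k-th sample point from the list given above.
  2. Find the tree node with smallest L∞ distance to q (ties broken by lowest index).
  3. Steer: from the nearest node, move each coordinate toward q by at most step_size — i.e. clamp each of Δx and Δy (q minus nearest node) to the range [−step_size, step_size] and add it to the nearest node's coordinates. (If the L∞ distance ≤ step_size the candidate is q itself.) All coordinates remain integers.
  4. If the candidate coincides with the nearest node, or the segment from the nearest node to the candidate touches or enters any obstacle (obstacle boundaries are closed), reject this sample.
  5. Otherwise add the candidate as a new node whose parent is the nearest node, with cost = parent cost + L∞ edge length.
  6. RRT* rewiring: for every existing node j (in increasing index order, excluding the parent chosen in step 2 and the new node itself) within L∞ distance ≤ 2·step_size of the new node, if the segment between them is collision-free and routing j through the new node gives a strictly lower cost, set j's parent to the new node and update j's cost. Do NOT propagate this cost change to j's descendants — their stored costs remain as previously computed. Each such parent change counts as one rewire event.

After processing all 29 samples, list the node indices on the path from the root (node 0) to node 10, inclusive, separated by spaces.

Path: 0 1 2 3 5 6 10

1. q=(31,7) nearest=0 d=29 new=(6,4) → add node 1 parent=0 cost=4
2. q=(29,7) nearest=1 d=23 new=(10,7) → add node 2 parent=1 cost=8
3. q=(12,26) nearest=2 d=19 new=(12,11) → add node 3 parent=2 cost=12
4. q=(6,7) nearest=1 d=3 new=(6,7) → add node 4 parent=1 cost=7
5. q=(30,5) nearest=3 d=18 new=(16,7) → blocked by [14,22]×[5,8], reject
6. q=(22,24) nearest=3 d=13 new=(16,15) → add node 5 parent=3 cost=16
7. q=(23,2) nearest=3 d=11 new=(16,7) → blocked by [14,22]×[5,8], reject
8. q=(28,22) nearest=5 d=12 new=(20,19) → add node 6 parent=5 cost=20
9. q=(27,28) nearest=6 d=9 new=(24,23) → blocked by [17,25]×[20,23], reject
10. q=(12,27) nearest=6 d=8 new=(16,23) → blocked by [17,25]×[20,23], reject
11. q=(19,24) nearest=6 d=5 new=(19,23) → blocked by [17,25]×[20,23], reject
12. q=(36,25) nearest=6 d=16 new=(24,23) → blocked by [17,25]×[20,23], reject
13. q=(2,19) nearest=3 d=10 new=(8,15) → add node 7 parent=3 cost=16
14. q=(24,7) nearest=5 d=8 new=(20,11) → add node 8 parent=5 cost=20
15. q=(18,12) nearest=8 d=2 new=(18,12) → add node 9 parent=8 cost=22
16. q=(34,15) nearest=6 d=14 new=(24,15) → add node 10 parent=6 cost=24
17. q=(26,14) nearest=10 d=2 new=(26,14) → add node 11 parent=10 cost=26
18. q=(25,20) nearest=6 d=5 new=(24,20) → blocked by [17,25]×[20,23], reject
19. q=(21,17) nearest=6 d=2 new=(21,17) → add node 12 parent=6 cost=22
20. q=(16,0) nearest=2 d=7 new=(14,3) → add node 13 parent=2 cost=12
21. q=(35,17) nearest=11 d=9 new=(30,17) → add node 14 parent=11 cost=30
22. q=(25,0) nearest=8 d=11 new=(24,7) → add node 15 parent=8 cost=24
23. q=(0,19) nearest=7 d=8 new=(4,19) → add node 16 parent=7 cost=20
24. q=(23,22) nearest=6 d=3 new=(23,22) → blocked by [17,25]×[20,23], reject
25. q=(14,0) nearest=13 d=3 new=(14,0) → add node 17 parent=13 cost=15
26. q=(2,0) nearest=0 d=0 → coincident, reject
27. q=(21,14) nearest=8 d=3 new=(21,14) → add node 18 parent=8 cost=23
28. q=(36,0) nearest=15 d=12 new=(28,3) → add node 19 parent=15 cost=28
29. q=(12,3) nearest=13 d=2 new=(12,3) → add node 20 parent=13 cost=14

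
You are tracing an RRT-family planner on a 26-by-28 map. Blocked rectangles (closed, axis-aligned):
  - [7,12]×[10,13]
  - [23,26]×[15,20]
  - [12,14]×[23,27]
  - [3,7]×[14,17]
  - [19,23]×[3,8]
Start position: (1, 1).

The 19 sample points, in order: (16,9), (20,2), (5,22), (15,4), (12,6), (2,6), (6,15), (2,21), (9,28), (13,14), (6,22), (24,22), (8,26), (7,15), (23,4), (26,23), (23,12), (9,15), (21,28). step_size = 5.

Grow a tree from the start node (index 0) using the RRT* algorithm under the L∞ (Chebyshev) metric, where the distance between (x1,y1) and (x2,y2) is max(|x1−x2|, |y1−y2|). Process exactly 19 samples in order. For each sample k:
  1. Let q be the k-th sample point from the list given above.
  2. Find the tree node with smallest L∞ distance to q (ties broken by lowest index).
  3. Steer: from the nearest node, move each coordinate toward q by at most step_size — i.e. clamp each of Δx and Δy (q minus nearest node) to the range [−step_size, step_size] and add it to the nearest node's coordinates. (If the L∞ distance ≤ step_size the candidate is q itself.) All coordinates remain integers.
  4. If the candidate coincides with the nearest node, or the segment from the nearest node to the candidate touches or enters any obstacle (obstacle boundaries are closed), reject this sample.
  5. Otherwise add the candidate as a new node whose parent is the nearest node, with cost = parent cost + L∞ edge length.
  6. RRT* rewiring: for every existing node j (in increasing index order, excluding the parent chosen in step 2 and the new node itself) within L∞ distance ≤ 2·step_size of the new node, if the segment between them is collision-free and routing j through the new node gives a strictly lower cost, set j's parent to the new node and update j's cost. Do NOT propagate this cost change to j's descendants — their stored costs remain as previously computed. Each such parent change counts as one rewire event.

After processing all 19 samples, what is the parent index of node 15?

Parent of node 15: 12

1. q=(16,9) nearest=0 d=15 new=(6,6) → add node 1 parent=0 cost=5
2. q=(20,2) nearest=1 d=14 new=(11,2) → add node 2 parent=1 cost=10
3. q=(5,22) nearest=1 d=16 new=(5,11) → add node 3 parent=1 cost=10
4. q=(15,4) nearest=2 d=4 new=(15,4) → add node 4 parent=2 cost=14
5. q=(12,6) nearest=4 d=3 new=(12,6) → add node 5 parent=4 cost=17
6. q=(2,6) nearest=1 d=4 new=(2,6) → add node 6 parent=1 cost=9
7. q=(6,15) nearest=3 d=4 new=(6,15) → blocked by [3,7]×[14,17], reject
8. q=(2,21) nearest=3 d=10 new=(2,16) → blocked by [3,7]×[14,17], reject
9. q=(9,28) nearest=3 d=17 new=(9,16) → add node 7 parent=3 cost=15
10. q=(13,14) nearest=7 d=4 new=(13,14) → add node 8 parent=7 cost=19
11. q=(6,22) nearest=7 d=6 new=(6,21) → add node 9 parent=7 cost=20
12. q=(24,22) nearest=8 d=11 new=(18,19) → add node 10 parent=8 cost=24
13. q=(8,26) nearest=9 d=5 new=(8,26) → add node 11 parent=9 cost=25
14. q=(7,15) nearest=7 d=2 new=(7,15) → blocked by [3,7]×[14,17], reject
15. q=(23,4) nearest=4 d=8 new=(20,4) → blocked by [19,23]×[3,8], reject
16. q=(26,23) nearest=10 d=8 new=(23,23) → add node 12 parent=10 cost=29
17. q=(23,12) nearest=10 d=7 new=(23,14) → add node 13 parent=10 cost=29
18. q=(9,15) nearest=7 d=1 new=(9,15) → add node 14 parent=7 cost=16
19. q=(21,28) nearest=12 d=5 new=(21,28) → add node 15 parent=12 cost=34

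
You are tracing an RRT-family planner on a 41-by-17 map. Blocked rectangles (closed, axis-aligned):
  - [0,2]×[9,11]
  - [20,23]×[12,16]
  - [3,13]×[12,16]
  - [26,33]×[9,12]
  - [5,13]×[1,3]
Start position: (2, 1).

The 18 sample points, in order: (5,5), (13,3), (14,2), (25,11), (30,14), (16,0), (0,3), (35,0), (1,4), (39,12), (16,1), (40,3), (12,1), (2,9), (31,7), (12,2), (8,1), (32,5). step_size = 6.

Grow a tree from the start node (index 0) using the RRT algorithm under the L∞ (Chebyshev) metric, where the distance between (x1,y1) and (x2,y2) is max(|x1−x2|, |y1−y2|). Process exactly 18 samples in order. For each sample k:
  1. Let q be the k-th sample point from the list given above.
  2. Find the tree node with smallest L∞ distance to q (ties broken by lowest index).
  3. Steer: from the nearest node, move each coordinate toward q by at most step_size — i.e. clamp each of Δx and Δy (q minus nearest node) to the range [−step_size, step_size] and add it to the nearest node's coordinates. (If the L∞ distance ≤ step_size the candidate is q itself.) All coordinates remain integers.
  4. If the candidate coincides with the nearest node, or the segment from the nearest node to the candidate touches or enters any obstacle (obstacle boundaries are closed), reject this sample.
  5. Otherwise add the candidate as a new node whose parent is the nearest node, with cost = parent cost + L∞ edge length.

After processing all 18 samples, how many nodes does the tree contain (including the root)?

Node count: 11

1. q=(5,5) nearest=0 d=4 new=(5,5) → add node 1 parent=0 cost=4
2. q=(13,3) nearest=1 d=8 new=(11,3) → blocked by [5,13]×[1,3], reject
3. q=(14,2) nearest=1 d=9 new=(11,2) → blocked by [5,13]×[1,3], reject
4. q=(25,11) nearest=1 d=20 new=(11,11) → add node 2 parent=1 cost=10
5. q=(30,14) nearest=2 d=19 new=(17,14) → blocked by [3,13]×[12,16], reject
6. q=(16,0) nearest=1 d=11 new=(11,0) → blocked by [5,13]×[1,3], reject
7. q=(0,3) nearest=0 d=2 new=(0,3) → add node 3 parent=0 cost=2
8. q=(35,0) nearest=2 d=24 new=(17,5) → add node 4 parent=2 cost=16
9. q=(1,4) nearest=3 d=1 new=(1,4) → add node 5 parent=3 cost=3
10. q=(39,12) nearest=4 d=22 new=(23,11) → add node 6 parent=4 cost=22
11. q=(16,1) nearest=4 d=4 new=(16,1) → add node 7 parent=4 cost=20
12. q=(40,3) nearest=6 d=17 new=(29,5) → add node 8 parent=6 cost=28
13. q=(12,1) nearest=7 d=4 new=(12,1) → blocked by [5,13]×[1,3], reject
14. q=(2,9) nearest=1 d=4 new=(2,9) → blocked by [0,2]×[9,11], reject
15. q=(31,7) nearest=8 d=2 new=(31,7) → add node 9 parent=8 cost=30
16. q=(12,2) nearest=7 d=4 new=(12,2) → blocked by [5,13]×[1,3], reject
17. q=(8,1) nearest=1 d=4 new=(8,1) → blocked by [5,13]×[1,3], reject
18. q=(32,5) nearest=9 d=2 new=(32,5) → add node 10 parent=9 cost=32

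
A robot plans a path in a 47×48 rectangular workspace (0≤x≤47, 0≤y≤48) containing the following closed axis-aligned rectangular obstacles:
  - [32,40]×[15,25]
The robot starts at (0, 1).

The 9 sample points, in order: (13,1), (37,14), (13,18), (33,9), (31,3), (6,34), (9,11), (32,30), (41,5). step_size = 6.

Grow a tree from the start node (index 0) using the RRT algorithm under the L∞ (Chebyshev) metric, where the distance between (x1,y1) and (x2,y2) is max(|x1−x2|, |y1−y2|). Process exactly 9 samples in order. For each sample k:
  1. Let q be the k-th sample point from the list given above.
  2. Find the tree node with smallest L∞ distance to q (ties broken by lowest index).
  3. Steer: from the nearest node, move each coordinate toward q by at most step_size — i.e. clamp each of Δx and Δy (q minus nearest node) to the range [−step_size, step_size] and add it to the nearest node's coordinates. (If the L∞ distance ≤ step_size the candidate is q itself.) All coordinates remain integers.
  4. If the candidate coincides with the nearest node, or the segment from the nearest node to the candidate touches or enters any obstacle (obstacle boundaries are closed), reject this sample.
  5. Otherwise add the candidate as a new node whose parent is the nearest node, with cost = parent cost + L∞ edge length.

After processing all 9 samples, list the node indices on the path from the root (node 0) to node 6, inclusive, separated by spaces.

Path: 0 1 2 3 6

1. q=(13,1) nearest=0 d=13 new=(6,1) → add node 1 parent=0 cost=6
2. q=(37,14) nearest=1 d=31 new=(12,7) → add node 2 parent=1 cost=12
3. q=(13,18) nearest=2 d=11 new=(13,13) → add node 3 parent=2 cost=18
4. q=(33,9) nearest=3 d=20 new=(19,9) → add node 4 parent=3 cost=24
5. q=(31,3) nearest=4 d=12 new=(25,3) → add node 5 parent=4 cost=30
6. q=(6,34) nearest=3 d=21 new=(7,19) → add node 6 parent=3 cost=24
7. q=(9,11) nearest=2 d=4 new=(9,11) → add node 7 parent=2 cost=16
8. q=(32,30) nearest=3 d=19 new=(19,19) → add node 8 parent=3 cost=24
9. q=(41,5) nearest=5 d=16 new=(31,5) → add node 9 parent=5 cost=36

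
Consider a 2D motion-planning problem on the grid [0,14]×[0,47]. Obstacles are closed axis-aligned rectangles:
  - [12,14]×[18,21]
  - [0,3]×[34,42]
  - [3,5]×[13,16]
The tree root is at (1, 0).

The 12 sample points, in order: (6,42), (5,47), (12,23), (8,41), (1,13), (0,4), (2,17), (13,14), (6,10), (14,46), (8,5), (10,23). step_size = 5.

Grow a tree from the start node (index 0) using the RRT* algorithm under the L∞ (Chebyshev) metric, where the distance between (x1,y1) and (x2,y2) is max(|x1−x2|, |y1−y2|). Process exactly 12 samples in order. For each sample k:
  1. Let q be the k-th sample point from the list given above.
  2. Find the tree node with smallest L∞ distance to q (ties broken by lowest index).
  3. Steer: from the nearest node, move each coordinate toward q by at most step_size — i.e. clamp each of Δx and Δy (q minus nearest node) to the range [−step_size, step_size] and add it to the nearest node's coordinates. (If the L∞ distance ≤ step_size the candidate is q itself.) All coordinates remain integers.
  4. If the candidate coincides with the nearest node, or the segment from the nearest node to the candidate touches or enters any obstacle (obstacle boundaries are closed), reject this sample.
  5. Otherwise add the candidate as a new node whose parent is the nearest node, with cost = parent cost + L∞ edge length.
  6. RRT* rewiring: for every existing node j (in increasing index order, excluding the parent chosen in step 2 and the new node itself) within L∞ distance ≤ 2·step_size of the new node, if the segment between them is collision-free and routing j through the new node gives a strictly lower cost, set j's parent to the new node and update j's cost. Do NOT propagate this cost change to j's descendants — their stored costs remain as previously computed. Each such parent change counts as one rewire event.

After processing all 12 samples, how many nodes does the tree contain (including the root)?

Node count: 13

1. q=(6,42) nearest=0 d=42 new=(6,5) → add node 1 parent=0 cost=5
2. q=(5,47) nearest=1 d=42 new=(5,10) → add node 2 parent=1 cost=10
3. q=(12,23) nearest=2 d=13 new=(10,15) → add node 3 parent=2 cost=15
4. q=(8,41) nearest=3 d=26 new=(8,20) → add node 4 parent=3 cost=20
5. q=(1,13) nearest=2 d=4 new=(1,13) → add node 5 parent=2 cost=14
6. q=(0,4) nearest=0 d=4 new=(0,4) → add node 6 parent=0 cost=4; rewire 5→6 (13<14)
7. q=(2,17) nearest=5 d=4 new=(2,17) → add node 7 parent=5 cost=17
8. q=(13,14) nearest=3 d=3 new=(13,14) → add node 8 parent=3 cost=18
9. q=(6,10) nearest=2 d=1 new=(6,10) → add node 9 parent=2 cost=11
10. q=(14,46) nearest=4 d=26 new=(13,25) → add node 10 parent=4 cost=25
11. q=(8,5) nearest=1 d=2 new=(8,5) → add node 11 parent=1 cost=7; rewire 8→11 (16<18)
12. q=(10,23) nearest=4 d=3 new=(10,23) → add node 12 parent=4 cost=23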